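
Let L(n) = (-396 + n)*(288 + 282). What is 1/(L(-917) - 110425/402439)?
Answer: -402439/301189482415 ≈ -1.3362e-6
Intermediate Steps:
L(n) = -225720 + 570*n (L(n) = (-396 + n)*570 = -225720 + 570*n)
1/(L(-917) - 110425/402439) = 1/((-225720 + 570*(-917)) - 110425/402439) = 1/((-225720 - 522690) - 110425*1/402439) = 1/(-748410 - 110425/402439) = 1/(-301189482415/402439) = -402439/301189482415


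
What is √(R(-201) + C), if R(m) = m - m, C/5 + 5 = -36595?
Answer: 10*I*√1830 ≈ 427.79*I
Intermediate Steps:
C = -183000 (C = -25 + 5*(-36595) = -25 - 182975 = -183000)
R(m) = 0
√(R(-201) + C) = √(0 - 183000) = √(-183000) = 10*I*√1830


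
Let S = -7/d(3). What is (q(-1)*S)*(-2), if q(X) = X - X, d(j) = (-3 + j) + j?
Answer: 0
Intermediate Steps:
d(j) = -3 + 2*j
q(X) = 0
S = -7/3 (S = -7/(-3 + 2*3) = -7/(-3 + 6) = -7/3 ≈ -2.3333)
(q(-1)*S)*(-2) = (0*(-7/3))*(-2) = 0*(-2) = 0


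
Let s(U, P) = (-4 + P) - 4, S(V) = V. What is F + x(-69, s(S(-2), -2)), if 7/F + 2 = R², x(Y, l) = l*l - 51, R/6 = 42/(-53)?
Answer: 2856077/57886 ≈ 49.340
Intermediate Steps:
s(U, P) = -8 + P
R = -252/53 (R = 6*(42/(-53)) = 6*(42*(-1/53)) = 6*(-42/53) = -252/53 ≈ -4.7547)
x(Y, l) = -51 + l² (x(Y, l) = l² - 51 = -51 + l²)
F = 19663/57886 (F = 7/(-2 + (-252/53)²) = 7/(-2 + 63504/2809) = 7/(57886/2809) = 7*(2809/57886) = 19663/57886 ≈ 0.33968)
F + x(-69, s(S(-2), -2)) = 19663/57886 + (-51 + (-8 - 2)²) = 19663/57886 + (-51 + (-10)²) = 19663/57886 + (-51 + 100) = 19663/57886 + 49 = 2856077/57886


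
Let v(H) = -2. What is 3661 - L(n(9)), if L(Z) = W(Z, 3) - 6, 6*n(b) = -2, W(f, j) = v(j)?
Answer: 3669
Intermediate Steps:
W(f, j) = -2
n(b) = -⅓ (n(b) = (⅙)*(-2) = -⅓)
L(Z) = -8 (L(Z) = -2 - 6 = -8)
3661 - L(n(9)) = 3661 - 1*(-8) = 3661 + 8 = 3669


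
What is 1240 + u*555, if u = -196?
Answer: -107540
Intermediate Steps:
1240 + u*555 = 1240 - 196*555 = 1240 - 108780 = -107540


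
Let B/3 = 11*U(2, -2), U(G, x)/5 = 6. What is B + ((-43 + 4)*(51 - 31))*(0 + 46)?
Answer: -34890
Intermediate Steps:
U(G, x) = 30 (U(G, x) = 5*6 = 30)
B = 990 (B = 3*(11*30) = 3*330 = 990)
B + ((-43 + 4)*(51 - 31))*(0 + 46) = 990 + ((-43 + 4)*(51 - 31))*(0 + 46) = 990 - 39*20*46 = 990 - 780*46 = 990 - 35880 = -34890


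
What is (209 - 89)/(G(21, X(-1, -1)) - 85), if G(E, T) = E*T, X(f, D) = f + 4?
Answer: -60/11 ≈ -5.4545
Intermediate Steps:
X(f, D) = 4 + f
(209 - 89)/(G(21, X(-1, -1)) - 85) = (209 - 89)/(21*(4 - 1) - 85) = 120/(21*3 - 85) = 120/(63 - 85) = 120/(-22) = 120*(-1/22) = -60/11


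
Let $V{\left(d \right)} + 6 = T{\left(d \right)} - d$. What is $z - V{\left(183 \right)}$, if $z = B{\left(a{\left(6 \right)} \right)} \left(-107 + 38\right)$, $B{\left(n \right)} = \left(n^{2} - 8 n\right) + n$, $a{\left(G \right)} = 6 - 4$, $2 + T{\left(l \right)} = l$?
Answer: $698$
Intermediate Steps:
$T{\left(l \right)} = -2 + l$
$a{\left(G \right)} = 2$ ($a{\left(G \right)} = 6 - 4 = 2$)
$V{\left(d \right)} = -8$ ($V{\left(d \right)} = -6 + \left(\left(-2 + d\right) - d\right) = -6 - 2 = -8$)
$B{\left(n \right)} = n^{2} - 7 n$
$z = 690$ ($z = 2 \left(-7 + 2\right) \left(-107 + 38\right) = 2 \left(-5\right) \left(-69\right) = \left(-10\right) \left(-69\right) = 690$)
$z - V{\left(183 \right)} = 690 - -8 = 690 + 8 = 698$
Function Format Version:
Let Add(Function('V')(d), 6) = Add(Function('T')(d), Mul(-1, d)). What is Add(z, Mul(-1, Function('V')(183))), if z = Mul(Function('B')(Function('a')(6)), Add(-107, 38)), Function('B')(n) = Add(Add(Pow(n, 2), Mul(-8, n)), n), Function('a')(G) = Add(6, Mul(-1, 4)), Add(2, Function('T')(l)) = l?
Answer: 698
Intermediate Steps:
Function('T')(l) = Add(-2, l)
Function('a')(G) = 2 (Function('a')(G) = Add(6, -4) = 2)
Function('V')(d) = -8 (Function('V')(d) = Add(-6, Add(Add(-2, d), Mul(-1, d))) = Add(-6, -2) = -8)
Function('B')(n) = Add(Pow(n, 2), Mul(-7, n))
z = 690 (z = Mul(Mul(2, Add(-7, 2)), Add(-107, 38)) = Mul(Mul(2, -5), -69) = Mul(-10, -69) = 690)
Add(z, Mul(-1, Function('V')(183))) = Add(690, Mul(-1, -8)) = Add(690, 8) = 698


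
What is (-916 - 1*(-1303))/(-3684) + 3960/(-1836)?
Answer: -141659/62628 ≈ -2.2619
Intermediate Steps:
(-916 - 1*(-1303))/(-3684) + 3960/(-1836) = (-916 + 1303)*(-1/3684) + 3960*(-1/1836) = 387*(-1/3684) - 110/51 = -129/1228 - 110/51 = -141659/62628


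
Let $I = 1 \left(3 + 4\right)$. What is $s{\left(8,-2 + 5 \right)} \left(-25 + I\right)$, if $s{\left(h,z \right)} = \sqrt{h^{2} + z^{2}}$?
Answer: $- 18 \sqrt{73} \approx -153.79$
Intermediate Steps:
$I = 7$ ($I = 1 \cdot 7 = 7$)
$s{\left(8,-2 + 5 \right)} \left(-25 + I\right) = \sqrt{8^{2} + \left(-2 + 5\right)^{2}} \left(-25 + 7\right) = \sqrt{64 + 3^{2}} \left(-18\right) = \sqrt{64 + 9} \left(-18\right) = \sqrt{73} \left(-18\right) = - 18 \sqrt{73}$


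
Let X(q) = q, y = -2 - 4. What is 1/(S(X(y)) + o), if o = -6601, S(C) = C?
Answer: -1/6607 ≈ -0.00015135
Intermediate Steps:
y = -6
1/(S(X(y)) + o) = 1/(-6 - 6601) = 1/(-6607) = -1/6607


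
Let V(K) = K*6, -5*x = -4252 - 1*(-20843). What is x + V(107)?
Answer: -13381/5 ≈ -2676.2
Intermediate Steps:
x = -16591/5 (x = -(-4252 - 1*(-20843))/5 = -(-4252 + 20843)/5 = -1/5*16591 = -16591/5 ≈ -3318.2)
V(K) = 6*K
x + V(107) = -16591/5 + 6*107 = -16591/5 + 642 = -13381/5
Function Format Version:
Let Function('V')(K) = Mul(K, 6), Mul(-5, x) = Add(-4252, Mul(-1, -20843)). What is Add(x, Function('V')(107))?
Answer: Rational(-13381, 5) ≈ -2676.2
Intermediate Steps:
x = Rational(-16591, 5) (x = Mul(Rational(-1, 5), Add(-4252, Mul(-1, -20843))) = Mul(Rational(-1, 5), Add(-4252, 20843)) = Mul(Rational(-1, 5), 16591) = Rational(-16591, 5) ≈ -3318.2)
Function('V')(K) = Mul(6, K)
Add(x, Function('V')(107)) = Add(Rational(-16591, 5), Mul(6, 107)) = Add(Rational(-16591, 5), 642) = Rational(-13381, 5)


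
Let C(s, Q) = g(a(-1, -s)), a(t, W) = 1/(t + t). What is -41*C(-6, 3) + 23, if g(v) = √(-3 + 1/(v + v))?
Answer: 23 - 82*I ≈ 23.0 - 82.0*I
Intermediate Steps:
a(t, W) = 1/(2*t)
g(v) = √(-3 + 1/(2*v))
C(s, Q) = 2*I (C(s, Q) = √(-12 + 2/(((½)/(-1))))/2 = √(-12 + 2/(((½)*(-1))))/2 = √(-12 + 2/(-½))/2 = √(-12 + 2*(-2))/2 = √(-12 - 4)/2 = √(-16)/2 = (4*I)/2 = 2*I)
-41*C(-6, 3) + 23 = -82*I + 23 = 23 - 82*I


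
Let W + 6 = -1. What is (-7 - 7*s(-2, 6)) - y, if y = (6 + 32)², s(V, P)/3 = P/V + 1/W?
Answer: -1385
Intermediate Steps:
W = -7 (W = -6 - 1 = -7)
s(V, P) = -3/7 + 3*P/V (s(V, P) = 3*(P/V + 1/(-7)) = 3*(P/V + 1*(-⅐)) = 3*(P/V - ⅐) = 3*(-⅐ + P/V) = -3/7 + 3*P/V)
y = 1444 (y = 38² = 1444)
(-7 - 7*s(-2, 6)) - y = (-7 - 7*(-3/7 + 3*6/(-2))) - 1*1444 = (-7 - 7*(-3/7 + 3*6*(-½))) - 1444 = (-7 - 7*(-3/7 - 9)) - 1444 = (-7 - 7*(-66/7)) - 1444 = (-7 + 66) - 1444 = 59 - 1444 = -1385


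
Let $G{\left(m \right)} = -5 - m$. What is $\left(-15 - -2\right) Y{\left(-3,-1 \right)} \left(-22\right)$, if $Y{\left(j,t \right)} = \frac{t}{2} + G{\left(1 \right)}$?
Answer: $-1859$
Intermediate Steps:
$Y{\left(j,t \right)} = -6 + \frac{t}{2}$ ($Y{\left(j,t \right)} = \frac{t}{2} - 6 = -6 + \frac{t}{2}$)
$\left(-15 - -2\right) Y{\left(-3,-1 \right)} \left(-22\right) = \left(-15 - -2\right) \left(-6 + \frac{1}{2} \left(-1\right)\right) \left(-22\right) = \left(-15 + 2\right) \left(-6 - \frac{1}{2}\right) \left(-22\right) = \left(-13\right) \left(- \frac{13}{2}\right) \left(-22\right) = \frac{169}{2} \left(-22\right) = -1859$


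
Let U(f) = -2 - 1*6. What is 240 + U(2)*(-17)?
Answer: 376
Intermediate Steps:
U(f) = -8 (U(f) = -2 - 6 = -8)
240 + U(2)*(-17) = 240 - 8*(-17) = 240 + 136 = 376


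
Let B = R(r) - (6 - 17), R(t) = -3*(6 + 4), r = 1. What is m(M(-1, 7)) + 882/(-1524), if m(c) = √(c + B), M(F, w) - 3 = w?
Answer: -147/254 + 3*I ≈ -0.57874 + 3.0*I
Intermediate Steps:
M(F, w) = 3 + w
R(t) = -30 (R(t) = -3*10 = -30)
B = -19 (B = -30 - (6 - 17) = -30 - 1*(-11) = -30 + 11 = -19)
m(c) = √(-19 + c) (m(c) = √(c - 19) = √(-19 + c))
m(M(-1, 7)) + 882/(-1524) = √(-19 + (3 + 7)) + 882/(-1524) = √(-19 + 10) + 882*(-1/1524) = √(-9) - 147/254 = 3*I - 147/254 = -147/254 + 3*I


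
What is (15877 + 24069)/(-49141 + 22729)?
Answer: -19973/13206 ≈ -1.5124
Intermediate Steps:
(15877 + 24069)/(-49141 + 22729) = 39946/(-26412) = 39946*(-1/26412) = -19973/13206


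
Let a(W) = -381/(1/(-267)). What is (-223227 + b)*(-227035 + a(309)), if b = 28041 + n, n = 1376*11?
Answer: 22561705400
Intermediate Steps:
n = 15136
b = 43177 (b = 28041 + 15136 = 43177)
a(W) = 101727 (a(W) = -381/(-1/267) = -381*(-267) = 101727)
(-223227 + b)*(-227035 + a(309)) = (-223227 + 43177)*(-227035 + 101727) = -180050*(-125308) = 22561705400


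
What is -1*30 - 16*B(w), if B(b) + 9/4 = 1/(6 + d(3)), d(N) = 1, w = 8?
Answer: 26/7 ≈ 3.7143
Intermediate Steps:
B(b) = -59/28 (B(b) = -9/4 + 1/(6 + 1) = -9/4 + 1/7 = -9/4 + ⅐ = -59/28)
-1*30 - 16*B(w) = -1*30 - 16*(-59/28) = -30 + 236/7 = 26/7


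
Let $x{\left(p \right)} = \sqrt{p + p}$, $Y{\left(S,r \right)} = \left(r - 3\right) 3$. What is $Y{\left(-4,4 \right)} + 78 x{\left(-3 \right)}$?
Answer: $3 + 78 i \sqrt{6} \approx 3.0 + 191.06 i$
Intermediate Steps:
$Y{\left(S,r \right)} = -9 + 3 r$ ($Y{\left(S,r \right)} = \left(-3 + r\right) 3 = -9 + 3 r$)
$x{\left(p \right)} = \sqrt{2} \sqrt{p}$ ($x{\left(p \right)} = \sqrt{2 p} = \sqrt{2} \sqrt{p}$)
$Y{\left(-4,4 \right)} + 78 x{\left(-3 \right)} = \left(-9 + 3 \cdot 4\right) + 78 \sqrt{2} \sqrt{-3} = \left(-9 + 12\right) + 78 \sqrt{2} i \sqrt{3} = 3 + 78 i \sqrt{6}$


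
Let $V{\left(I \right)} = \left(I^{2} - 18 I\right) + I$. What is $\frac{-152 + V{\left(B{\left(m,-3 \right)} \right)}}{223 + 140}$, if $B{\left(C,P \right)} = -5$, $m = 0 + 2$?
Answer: $- \frac{14}{121} \approx -0.1157$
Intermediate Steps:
$m = 2$
$V{\left(I \right)} = I^{2} - 17 I$
$\frac{-152 + V{\left(B{\left(m,-3 \right)} \right)}}{223 + 140} = \frac{-152 - 5 \left(-17 - 5\right)}{223 + 140} = \frac{-152 - -110}{363} = \left(-152 + 110\right) \frac{1}{363} = \left(-42\right) \frac{1}{363} = - \frac{14}{121}$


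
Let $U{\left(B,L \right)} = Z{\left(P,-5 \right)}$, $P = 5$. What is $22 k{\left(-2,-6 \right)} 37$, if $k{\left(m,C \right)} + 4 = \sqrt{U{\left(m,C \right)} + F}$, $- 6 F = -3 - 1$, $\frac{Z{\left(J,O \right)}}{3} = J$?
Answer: $-3256 + \frac{814 \sqrt{141}}{3} \approx -34.095$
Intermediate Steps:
$Z{\left(J,O \right)} = 3 J$
$U{\left(B,L \right)} = 15$ ($U{\left(B,L \right)} = 3 \cdot 5 = 15$)
$F = \frac{2}{3}$ ($F = - \frac{-3 - 1}{6} = \left(- \frac{1}{6}\right) \left(-4\right) = \frac{2}{3} \approx 0.66667$)
$k{\left(m,C \right)} = -4 + \frac{\sqrt{141}}{3}$ ($k{\left(m,C \right)} = -4 + \sqrt{15 + \frac{2}{3}} = -4 + \sqrt{\frac{47}{3}} = -4 + \frac{\sqrt{141}}{3}$)
$22 k{\left(-2,-6 \right)} 37 = 22 \left(-4 + \frac{\sqrt{141}}{3}\right) 37 = \left(-88 + \frac{22 \sqrt{141}}{3}\right) 37 = -3256 + \frac{814 \sqrt{141}}{3}$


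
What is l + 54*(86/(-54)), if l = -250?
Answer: -336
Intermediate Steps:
l + 54*(86/(-54)) = -250 + 54*(86/(-54)) = -250 + 54*(86*(-1/54)) = -250 + 54*(-43/27) = -250 - 86 = -336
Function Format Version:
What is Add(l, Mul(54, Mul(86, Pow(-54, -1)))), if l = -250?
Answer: -336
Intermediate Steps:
Add(l, Mul(54, Mul(86, Pow(-54, -1)))) = Add(-250, Mul(54, Mul(86, Pow(-54, -1)))) = Add(-250, Mul(54, Mul(86, Rational(-1, 54)))) = Add(-250, Mul(54, Rational(-43, 27))) = Add(-250, -86) = -336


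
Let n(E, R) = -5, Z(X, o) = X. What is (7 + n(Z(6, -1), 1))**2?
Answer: 4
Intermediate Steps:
(7 + n(Z(6, -1), 1))**2 = (7 - 5)**2 = 2**2 = 4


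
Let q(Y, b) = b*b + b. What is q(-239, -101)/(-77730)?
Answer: -1010/7773 ≈ -0.12994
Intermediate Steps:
q(Y, b) = b + b² (q(Y, b) = b² + b = b + b²)
q(-239, -101)/(-77730) = -101*(1 - 101)/(-77730) = -101*(-100)*(-1/77730) = 10100*(-1/77730) = -1010/7773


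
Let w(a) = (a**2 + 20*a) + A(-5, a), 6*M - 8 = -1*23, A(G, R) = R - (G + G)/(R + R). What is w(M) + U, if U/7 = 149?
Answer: 3979/4 ≈ 994.75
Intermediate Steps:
A(G, R) = R - G/R (A(G, R) = R - 2*G/(2*R) = R - 2*G*1/(2*R) = R - G/R)
M = -5/2 (M = 4/3 + (-1*23)/6 = 4/3 + (1/6)*(-23) = 4/3 - 23/6 = -5/2 ≈ -2.5000)
w(a) = a**2 + 5/a + 21*a (w(a) = (a**2 + 20*a) + (a - 1*(-5)/a) = (a**2 + 20*a) + (a + 5/a) = a**2 + 5/a + 21*a)
U = 1043 (U = 7*149 = 1043)
w(M) + U = (5 + (-5/2)**2*(21 - 5/2))/(-5/2) + 1043 = -2*(5 + (25/4)*(37/2))/5 + 1043 = -2*(5 + 925/8)/5 + 1043 = -2/5*965/8 + 1043 = -193/4 + 1043 = 3979/4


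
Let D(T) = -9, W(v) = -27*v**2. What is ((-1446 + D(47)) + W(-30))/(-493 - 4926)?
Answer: 25755/5419 ≈ 4.7527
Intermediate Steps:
((-1446 + D(47)) + W(-30))/(-493 - 4926) = ((-1446 - 9) - 27*(-30)**2)/(-493 - 4926) = (-1455 - 27*900)/(-5419) = (-1455 - 24300)*(-1/5419) = -25755*(-1/5419) = 25755/5419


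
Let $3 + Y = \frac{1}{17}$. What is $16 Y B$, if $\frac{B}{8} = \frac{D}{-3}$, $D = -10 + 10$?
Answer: $0$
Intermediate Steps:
$D = 0$
$Y = - \frac{50}{17}$ ($Y = -3 + \frac{1}{17} = - \frac{50}{17} \approx -2.9412$)
$B = 0$ ($B = 8 \frac{0}{-3} = 8 \cdot 0 \left(- \frac{1}{3}\right) = 8 \cdot 0 = 0$)
$16 Y B = 16 \left(- \frac{50}{17}\right) 0 = \left(- \frac{800}{17}\right) 0 = 0$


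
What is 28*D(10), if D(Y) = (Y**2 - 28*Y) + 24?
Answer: -4368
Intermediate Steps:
D(Y) = 24 + Y**2 - 28*Y
28*D(10) = 28*(24 + 10**2 - 28*10) = 28*(24 + 100 - 280) = 28*(-156) = -4368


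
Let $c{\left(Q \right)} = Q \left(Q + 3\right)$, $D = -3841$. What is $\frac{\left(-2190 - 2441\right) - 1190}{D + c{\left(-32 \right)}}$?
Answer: $\frac{5821}{2913} \approx 1.9983$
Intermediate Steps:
$c{\left(Q \right)} = Q \left(3 + Q\right)$
$\frac{\left(-2190 - 2441\right) - 1190}{D + c{\left(-32 \right)}} = \frac{\left(-2190 - 2441\right) - 1190}{-3841 - 32 \left(3 - 32\right)} = \frac{-4631 - 1190}{-3841 - -928} = - \frac{5821}{-3841 + 928} = - \frac{5821}{-2913} = \left(-5821\right) \left(- \frac{1}{2913}\right) = \frac{5821}{2913}$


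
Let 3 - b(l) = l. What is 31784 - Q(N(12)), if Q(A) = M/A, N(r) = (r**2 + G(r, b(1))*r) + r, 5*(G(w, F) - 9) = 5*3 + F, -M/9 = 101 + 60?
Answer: 16148687/508 ≈ 31789.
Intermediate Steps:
b(l) = 3 - l
M = -1449 (M = -9*(101 + 60) = -9*161 = -1449)
G(w, F) = 12 + F/5 (G(w, F) = 9 + (5*3 + F)/5 = 9 + (15 + F)/5 = 9 + (3 + F/5) = 12 + F/5)
N(r) = r**2 + 67*r/5 (N(r) = (r**2 + (12 + (3 - 1*1)/5)*r) + r = (r**2 + (12 + (3 - 1)/5)*r) + r = (r**2 + (12 + (1/5)*2)*r) + r = (r**2 + (12 + 2/5)*r) + r = (r**2 + 62*r/5) + r = r**2 + 67*r/5)
Q(A) = -1449/A
31784 - Q(N(12)) = 31784 - (-1449)/((1/5)*12*(67 + 5*12)) = 31784 - (-1449)/((1/5)*12*(67 + 60)) = 31784 - (-1449)/((1/5)*12*127) = 31784 - (-1449)/1524/5 = 31784 - (-1449)*5/1524 = 31784 - 1*(-2415/508) = 31784 + 2415/508 = 16148687/508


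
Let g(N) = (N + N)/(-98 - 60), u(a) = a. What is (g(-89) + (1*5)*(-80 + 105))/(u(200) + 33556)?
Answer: 2491/666681 ≈ 0.0037364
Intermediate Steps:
g(N) = -N/79 (g(N) = (2*N)/(-158) = (2*N)*(-1/158) = -N/79)
(g(-89) + (1*5)*(-80 + 105))/(u(200) + 33556) = (-1/79*(-89) + (1*5)*(-80 + 105))/(200 + 33556) = (89/79 + 5*25)/33756 = (89/79 + 125)*(1/33756) = (9964/79)*(1/33756) = 2491/666681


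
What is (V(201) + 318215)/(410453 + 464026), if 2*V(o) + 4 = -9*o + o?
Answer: 3413/9403 ≈ 0.36297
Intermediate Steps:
V(o) = -2 - 4*o (V(o) = -2 + (-9*o + o)/2 = -2 + (-8*o)/2 = -2 - 4*o)
(V(201) + 318215)/(410453 + 464026) = ((-2 - 4*201) + 318215)/(410453 + 464026) = ((-2 - 804) + 318215)/874479 = (-806 + 318215)*(1/874479) = 317409*(1/874479) = 3413/9403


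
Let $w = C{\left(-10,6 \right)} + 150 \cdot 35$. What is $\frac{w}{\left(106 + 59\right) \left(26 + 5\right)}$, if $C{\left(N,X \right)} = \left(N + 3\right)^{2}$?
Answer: $\frac{5299}{5115} \approx 1.036$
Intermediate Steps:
$C{\left(N,X \right)} = \left(3 + N\right)^{2}$
$w = 5299$ ($w = \left(3 - 10\right)^{2} + 150 \cdot 35 = \left(-7\right)^{2} + 5250 = 49 + 5250 = 5299$)
$\frac{w}{\left(106 + 59\right) \left(26 + 5\right)} = \frac{5299}{\left(106 + 59\right) \left(26 + 5\right)} = \frac{5299}{165 \cdot 31} = \frac{5299}{5115}$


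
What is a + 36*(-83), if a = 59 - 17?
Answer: -2946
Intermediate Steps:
a = 42
a + 36*(-83) = 42 + 36*(-83) = 42 - 2988 = -2946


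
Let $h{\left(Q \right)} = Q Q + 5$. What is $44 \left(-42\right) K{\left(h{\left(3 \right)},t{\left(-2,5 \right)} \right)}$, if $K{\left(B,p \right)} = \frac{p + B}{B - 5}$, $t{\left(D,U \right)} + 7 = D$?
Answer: $- \frac{3080}{3} \approx -1026.7$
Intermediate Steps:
$h{\left(Q \right)} = 5 + Q^{2}$ ($h{\left(Q \right)} = Q^{2} + 5 = 5 + Q^{2}$)
$t{\left(D,U \right)} = -7 + D$
$K{\left(B,p \right)} = \frac{B + p}{-5 + B}$
$44 \left(-42\right) K{\left(h{\left(3 \right)},t{\left(-2,5 \right)} \right)} = 44 \left(-42\right) \frac{\left(5 + 3^{2}\right) - 9}{-5 + \left(5 + 3^{2}\right)} = - 1848 \frac{\left(5 + 9\right) - 9}{-5 + \left(5 + 9\right)} = - 1848 \frac{14 - 9}{-5 + 14} = - 1848 \cdot \frac{1}{9} \cdot 5 = \left(-1848\right) \frac{5}{9} = - \frac{3080}{3}$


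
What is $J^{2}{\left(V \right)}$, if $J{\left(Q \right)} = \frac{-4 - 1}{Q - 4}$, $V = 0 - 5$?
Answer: $\frac{25}{81} \approx 0.30864$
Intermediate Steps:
$V = -5$ ($V = 0 - 5 = -5$)
$J{\left(Q \right)} = - \frac{5}{-4 + Q}$
$J^{2}{\left(V \right)} = \left(- \frac{5}{-4 - 5}\right)^{2} = \left(- \frac{5}{-9}\right)^{2} = \left(\left(-5\right) \left(- \frac{1}{9}\right)\right)^{2} = \left(\frac{5}{9}\right)^{2} = \frac{25}{81}$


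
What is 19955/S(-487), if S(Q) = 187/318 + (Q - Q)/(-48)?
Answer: 6345690/187 ≈ 33934.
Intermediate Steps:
S(Q) = 187/318 (S(Q) = 187*(1/318) + 0*(-1/48) = 187/318 + 0 = 187/318)
19955/S(-487) = 19955/(187/318) = 19955*(318/187) = 6345690/187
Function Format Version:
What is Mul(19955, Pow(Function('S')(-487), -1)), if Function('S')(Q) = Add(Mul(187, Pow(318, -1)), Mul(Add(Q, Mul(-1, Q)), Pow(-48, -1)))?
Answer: Rational(6345690, 187) ≈ 33934.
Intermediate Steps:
Function('S')(Q) = Rational(187, 318) (Function('S')(Q) = Add(Mul(187, Rational(1, 318)), Mul(0, Rational(-1, 48))) = Add(Rational(187, 318), 0) = Rational(187, 318))
Mul(19955, Pow(Function('S')(-487), -1)) = Mul(19955, Pow(Rational(187, 318), -1)) = Mul(19955, Rational(318, 187)) = Rational(6345690, 187)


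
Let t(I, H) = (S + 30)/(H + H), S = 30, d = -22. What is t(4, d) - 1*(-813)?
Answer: 8928/11 ≈ 811.64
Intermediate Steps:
t(I, H) = 30/H (t(I, H) = (30 + 30)/(H + H) = 60/((2*H)) = 60*(1/(2*H)) = 30/H)
t(4, d) - 1*(-813) = 30/(-22) - 1*(-813) = 30*(-1/22) + 813 = -15/11 + 813 = 8928/11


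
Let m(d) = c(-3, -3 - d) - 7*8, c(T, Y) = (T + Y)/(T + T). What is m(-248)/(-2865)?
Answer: 289/8595 ≈ 0.033624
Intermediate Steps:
c(T, Y) = (T + Y)/(2*T) (c(T, Y) = (T + Y)/((2*T)) = (T + Y)*(1/(2*T)) = (T + Y)/(2*T))
m(d) = -55 + d/6 (m(d) = (½)*(-3 + (-3 - d))/(-3) - 7*8 = (½)*(-⅓)*(-6 - d) - 56 = (1 + d/6) - 56 = -55 + d/6)
m(-248)/(-2865) = (-55 + (⅙)*(-248))/(-2865) = (-55 - 124/3)*(-1/2865) = -289/3*(-1/2865) = 289/8595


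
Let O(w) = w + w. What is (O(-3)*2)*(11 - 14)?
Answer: 36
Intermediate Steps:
O(w) = 2*w
(O(-3)*2)*(11 - 14) = ((2*(-3))*2)*(11 - 14) = -6*2*(-3) = -12*(-3) = 36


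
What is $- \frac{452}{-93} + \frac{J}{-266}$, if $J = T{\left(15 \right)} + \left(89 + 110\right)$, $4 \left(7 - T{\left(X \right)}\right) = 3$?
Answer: $\frac{404575}{98952} \approx 4.0886$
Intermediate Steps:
$T{\left(X \right)} = \frac{25}{4}$ ($T{\left(X \right)} = 7 - \frac{3}{4} = \frac{25}{4}$)
$J = \frac{821}{4}$ ($J = \frac{25}{4} + \left(89 + 110\right) = \frac{25}{4} + 199 = \frac{821}{4} \approx 205.25$)
$- \frac{452}{-93} + \frac{J}{-266} = - \frac{452}{-93} + \frac{821}{4 \left(-266\right)} = \left(-452\right) \left(- \frac{1}{93}\right) + \frac{821}{4} \left(- \frac{1}{266}\right) = \frac{452}{93} - \frac{821}{1064} = \frac{404575}{98952}$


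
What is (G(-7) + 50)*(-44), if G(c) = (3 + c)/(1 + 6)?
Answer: -15224/7 ≈ -2174.9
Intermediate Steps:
G(c) = 3/7 + c/7 (G(c) = (3 + c)/7 = (3 + c)*(1/7) = 3/7 + c/7)
(G(-7) + 50)*(-44) = ((3/7 + (1/7)*(-7)) + 50)*(-44) = ((3/7 - 1) + 50)*(-44) = (-4/7 + 50)*(-44) = (346/7)*(-44) = -15224/7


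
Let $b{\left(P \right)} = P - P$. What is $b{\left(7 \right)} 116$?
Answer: $0$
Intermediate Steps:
$b{\left(P \right)} = 0$
$b{\left(7 \right)} 116 = 0 \cdot 116 = 0$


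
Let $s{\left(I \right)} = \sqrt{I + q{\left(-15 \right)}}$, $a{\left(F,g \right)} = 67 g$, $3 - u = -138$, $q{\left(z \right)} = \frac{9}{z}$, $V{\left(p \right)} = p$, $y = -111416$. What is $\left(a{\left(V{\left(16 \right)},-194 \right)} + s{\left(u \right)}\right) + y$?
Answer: $-124414 + \frac{3 \sqrt{390}}{5} \approx -1.244 \cdot 10^{5}$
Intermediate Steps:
$u = 141$ ($u = 3 - -138 = 3 + 138 = 141$)
$s{\left(I \right)} = \sqrt{- \frac{3}{5} + I}$ ($s{\left(I \right)} = \sqrt{I + \frac{9}{-15}} = \sqrt{I + 9 \left(- \frac{1}{15}\right)} = \sqrt{I - \frac{3}{5}} = \sqrt{- \frac{3}{5} + I}$)
$\left(a{\left(V{\left(16 \right)},-194 \right)} + s{\left(u \right)}\right) + y = \left(67 \left(-194\right) + \frac{\sqrt{-15 + 25 \cdot 141}}{5}\right) - 111416 = \left(-12998 + \frac{\sqrt{-15 + 3525}}{5}\right) - 111416 = \left(-12998 + \frac{\sqrt{3510}}{5}\right) - 111416 = \left(-12998 + \frac{3 \sqrt{390}}{5}\right) - 111416 = -124414 + \frac{3 \sqrt{390}}{5}$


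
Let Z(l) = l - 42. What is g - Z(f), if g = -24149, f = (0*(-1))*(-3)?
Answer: -24107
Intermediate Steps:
f = 0 (f = 0*(-3) = 0)
Z(l) = -42 + l
g - Z(f) = -24149 - (-42 + 0) = -24149 - 1*(-42) = -24149 + 42 = -24107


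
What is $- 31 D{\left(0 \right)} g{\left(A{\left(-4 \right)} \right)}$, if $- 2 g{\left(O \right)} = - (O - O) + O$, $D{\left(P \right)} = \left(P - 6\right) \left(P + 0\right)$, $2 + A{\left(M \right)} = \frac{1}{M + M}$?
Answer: $0$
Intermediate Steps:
$A{\left(M \right)} = -2 + \frac{1}{2 M}$ ($A{\left(M \right)} = -2 + \frac{1}{M + M} = -2 + \frac{1}{2 M}$)
$D{\left(P \right)} = P \left(-6 + P\right)$ ($D{\left(P \right)} = \left(-6 + P\right) P = P \left(-6 + P\right)$)
$g{\left(O \right)} = - \frac{O}{2}$ ($g{\left(O \right)} = - \frac{- (O - O) + O}{2} = - \frac{\left(-1\right) 0 + O}{2} = - \frac{0 + O}{2} = - \frac{O}{2}$)
$- 31 D{\left(0 \right)} g{\left(A{\left(-4 \right)} \right)} = - 31 \cdot 0 \left(-6 + 0\right) \left(- \frac{-2 + \frac{1}{2 \left(-4\right)}}{2}\right) = - 31 \cdot 0 \left(-6\right) \left(- \frac{-2 + \frac{1}{2} \left(- \frac{1}{4}\right)}{2}\right) = \left(-31\right) 0 \left(- \frac{-2 - \frac{1}{8}}{2}\right) = 0 \left(\left(- \frac{1}{2}\right) \left(- \frac{17}{8}\right)\right) = 0 \cdot \frac{17}{16} = 0$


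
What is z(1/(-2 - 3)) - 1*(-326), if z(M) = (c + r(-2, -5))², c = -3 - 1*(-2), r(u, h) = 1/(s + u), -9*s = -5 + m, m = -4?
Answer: 330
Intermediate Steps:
s = 1 (s = -(-5 - 4)/9 = -⅑*(-9) = 1)
r(u, h) = 1/(1 + u)
c = -1 (c = -3 + 2 = -1)
z(M) = 4 (z(M) = (-1 + 1/(1 - 2))² = (-1 + 1/(-1))² = (-1 - 1)² = (-2)² = 4)
z(1/(-2 - 3)) - 1*(-326) = 4 - 1*(-326) = 4 + 326 = 330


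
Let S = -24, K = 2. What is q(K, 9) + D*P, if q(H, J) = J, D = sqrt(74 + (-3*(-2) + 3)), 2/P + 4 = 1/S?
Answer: 9 - 48*sqrt(83)/97 ≈ 4.4917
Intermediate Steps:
P = -48/97 (P = 2/(-4 + 1/(-24)) = 2/(-4 - 1/24) = 2/(-97/24) = 2*(-24/97) = -48/97 ≈ -0.49485)
D = sqrt(83) (D = sqrt(74 + (6 + 3)) = sqrt(74 + 9) = sqrt(83) ≈ 9.1104)
q(K, 9) + D*P = 9 + sqrt(83)*(-48/97) = 9 - 48*sqrt(83)/97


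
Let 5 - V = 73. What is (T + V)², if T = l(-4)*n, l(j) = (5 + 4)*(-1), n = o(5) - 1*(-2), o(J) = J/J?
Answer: 9025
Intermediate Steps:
o(J) = 1
n = 3 (n = 1 - 1*(-2) = 1 + 2 = 3)
V = -68 (V = 5 - 1*73 = 5 - 73 = -68)
l(j) = -9 (l(j) = 9*(-1) = -9)
T = -27 (T = -9*3 = -27)
(T + V)² = (-27 - 68)² = (-95)² = 9025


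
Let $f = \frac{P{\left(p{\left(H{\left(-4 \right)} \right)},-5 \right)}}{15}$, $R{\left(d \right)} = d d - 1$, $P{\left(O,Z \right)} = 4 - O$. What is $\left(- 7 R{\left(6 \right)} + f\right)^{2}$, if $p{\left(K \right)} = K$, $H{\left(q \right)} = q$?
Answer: $\frac{13446889}{225} \approx 59764.0$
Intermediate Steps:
$R{\left(d \right)} = -1 + d^{2}$ ($R{\left(d \right)} = d^{2} - 1 = -1 + d^{2}$)
$f = \frac{8}{15}$ ($f = \frac{4 - -4}{15} = \left(4 + 4\right) \frac{1}{15} = 8 \cdot \frac{1}{15} = \frac{8}{15} \approx 0.53333$)
$\left(- 7 R{\left(6 \right)} + f\right)^{2} = \left(- 7 \left(-1 + 6^{2}\right) + \frac{8}{15}\right)^{2} = \left(- 7 \left(-1 + 36\right) + \frac{8}{15}\right)^{2} = \left(\left(-7\right) 35 + \frac{8}{15}\right)^{2} = \left(-245 + \frac{8}{15}\right)^{2} = \left(- \frac{3667}{15}\right)^{2} = \frac{13446889}{225}$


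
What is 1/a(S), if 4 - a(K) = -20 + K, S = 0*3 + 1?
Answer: 1/23 ≈ 0.043478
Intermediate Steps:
S = 1 (S = 0 + 1 = 1)
a(K) = 24 - K (a(K) = 4 - (-20 + K) = 4 + (20 - K) = 24 - K)
1/a(S) = 1/(24 - 1*1) = 1/(24 - 1) = 1/23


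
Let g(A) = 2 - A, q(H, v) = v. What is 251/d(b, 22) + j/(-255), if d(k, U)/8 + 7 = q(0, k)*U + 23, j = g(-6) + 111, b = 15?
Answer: -15611/41520 ≈ -0.37599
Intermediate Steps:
j = 119 (j = (2 - 1*(-6)) + 111 = (2 + 6) + 111 = 8 + 111 = 119)
d(k, U) = 128 + 8*U*k (d(k, U) = -56 + 8*(k*U + 23) = -56 + 8*(U*k + 23) = -56 + 8*(23 + U*k) = -56 + (184 + 8*U*k) = 128 + 8*U*k)
251/d(b, 22) + j/(-255) = 251/(128 + 8*22*15) + 119/(-255) = 251/(128 + 2640) + 119*(-1/255) = 251/2768 - 7/15 = -15611/41520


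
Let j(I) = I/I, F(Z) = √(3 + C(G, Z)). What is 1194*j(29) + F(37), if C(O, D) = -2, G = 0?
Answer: 1195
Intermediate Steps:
F(Z) = 1 (F(Z) = √(3 - 2) = √1 = 1)
j(I) = 1
1194*j(29) + F(37) = 1194*1 + 1 = 1194 + 1 = 1195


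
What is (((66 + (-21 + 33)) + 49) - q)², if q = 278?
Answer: 22801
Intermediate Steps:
(((66 + (-21 + 33)) + 49) - q)² = (((66 + (-21 + 33)) + 49) - 1*278)² = (((66 + 12) + 49) - 278)² = ((78 + 49) - 278)² = (127 - 278)² = (-151)² = 22801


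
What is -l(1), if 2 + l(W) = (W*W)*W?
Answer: 1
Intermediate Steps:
l(W) = -2 + W**3 (l(W) = -2 + (W*W)*W = -2 + W**2*W = -2 + W**3)
-l(1) = -(-2 + 1**3) = -(-2 + 1) = -1*(-1) = 1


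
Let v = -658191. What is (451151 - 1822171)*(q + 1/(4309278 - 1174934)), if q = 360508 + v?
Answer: 319804442231580005/783586 ≈ 4.0813e+11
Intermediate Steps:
q = -297683 (q = 360508 - 658191 = -297683)
(451151 - 1822171)*(q + 1/(4309278 - 1174934)) = (451151 - 1822171)*(-297683 + 1/(4309278 - 1174934)) = -1371020*(-297683 + 1/3134344) = -1371020*(-933040924951/3134344) = 319804442231580005/783586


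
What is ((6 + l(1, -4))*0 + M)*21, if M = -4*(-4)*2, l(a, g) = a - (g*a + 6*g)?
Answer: 672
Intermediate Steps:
l(a, g) = a - 6*g - a*g (l(a, g) = a - (a*g + 6*g) = a - (6*g + a*g) = a + (-6*g - a*g) = a - 6*g - a*g)
M = 32 (M = 16*2 = 32)
((6 + l(1, -4))*0 + M)*21 = ((6 + (1 - 6*(-4) - 1*1*(-4)))*0 + 32)*21 = ((6 + (1 + 24 + 4))*0 + 32)*21 = ((6 + 29)*0 + 32)*21 = (35*0 + 32)*21 = (0 + 32)*21 = 32*21 = 672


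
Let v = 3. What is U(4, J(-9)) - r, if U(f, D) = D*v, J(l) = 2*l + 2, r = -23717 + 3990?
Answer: 19679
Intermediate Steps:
r = -19727
J(l) = 2 + 2*l
U(f, D) = 3*D (U(f, D) = D*3 = 3*D)
U(4, J(-9)) - r = 3*(2 + 2*(-9)) - 1*(-19727) = 3*(2 - 18) + 19727 = 3*(-16) + 19727 = -48 + 19727 = 19679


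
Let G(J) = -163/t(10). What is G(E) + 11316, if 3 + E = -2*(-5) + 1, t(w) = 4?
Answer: 45101/4 ≈ 11275.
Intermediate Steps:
E = 8 (E = -3 + (-2*(-5) + 1) = -3 + (10 + 1) = -3 + 11 = 8)
G(J) = -163/4
G(E) + 11316 = -163/4 + 11316 = 45101/4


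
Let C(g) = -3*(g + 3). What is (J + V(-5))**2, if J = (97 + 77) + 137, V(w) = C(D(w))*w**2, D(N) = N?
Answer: 212521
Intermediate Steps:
C(g) = -9 - 3*g (C(g) = -3*(3 + g) = -9 - 3*g)
V(w) = w**2*(-9 - 3*w) (V(w) = (-9 - 3*w)*w**2 = w**2*(-9 - 3*w))
J = 311 (J = 174 + 137 = 311)
(J + V(-5))**2 = (311 + 3*(-5)**2*(-3 - 1*(-5)))**2 = (311 + 3*25*(-3 + 5))**2 = (311 + 3*25*2)**2 = (311 + 150)**2 = 461**2 = 212521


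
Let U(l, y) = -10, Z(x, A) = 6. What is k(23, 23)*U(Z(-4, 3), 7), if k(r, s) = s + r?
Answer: -460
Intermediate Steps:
k(r, s) = r + s
k(23, 23)*U(Z(-4, 3), 7) = (23 + 23)*(-10) = 46*(-10) = -460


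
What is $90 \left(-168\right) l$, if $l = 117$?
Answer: $-1769040$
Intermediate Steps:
$90 \left(-168\right) l = 90 \left(-168\right) 117 = \left(-15120\right) 117 = -1769040$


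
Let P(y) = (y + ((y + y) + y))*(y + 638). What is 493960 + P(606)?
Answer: 3509416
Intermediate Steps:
P(y) = 4*y*(638 + y) (P(y) = (y + (2*y + y))*(638 + y) = (y + 3*y)*(638 + y) = (4*y)*(638 + y) = 4*y*(638 + y))
493960 + P(606) = 493960 + 4*606*(638 + 606) = 493960 + 4*606*1244 = 493960 + 3015456 = 3509416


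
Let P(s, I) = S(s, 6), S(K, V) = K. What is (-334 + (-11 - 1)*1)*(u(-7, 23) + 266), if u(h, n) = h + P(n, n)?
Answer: -97572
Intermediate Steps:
P(s, I) = s
u(h, n) = h + n
(-334 + (-11 - 1)*1)*(u(-7, 23) + 266) = (-334 + (-11 - 1)*1)*((-7 + 23) + 266) = (-334 - 12*1)*(16 + 266) = (-334 - 12)*282 = -346*282 = -97572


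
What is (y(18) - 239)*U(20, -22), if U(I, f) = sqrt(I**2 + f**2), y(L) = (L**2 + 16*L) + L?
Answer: 782*sqrt(221) ≈ 11625.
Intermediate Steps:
y(L) = L**2 + 17*L
(y(18) - 239)*U(20, -22) = (18*(17 + 18) - 239)*sqrt(20**2 + (-22)**2) = (18*35 - 239)*sqrt(400 + 484) = (630 - 239)*sqrt(884) = 391*(2*sqrt(221)) = 782*sqrt(221)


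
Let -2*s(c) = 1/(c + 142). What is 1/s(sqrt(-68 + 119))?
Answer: -284 - 2*sqrt(51) ≈ -298.28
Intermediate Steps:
s(c) = -1/(2*(142 + c)) (s(c) = -1/(2*(c + 142)) = -1/(2*(142 + c)))
1/s(sqrt(-68 + 119)) = 1/(-1/(284 + 2*sqrt(-68 + 119))) = 1/(-1/(284 + 2*sqrt(51))) = -284 - 2*sqrt(51)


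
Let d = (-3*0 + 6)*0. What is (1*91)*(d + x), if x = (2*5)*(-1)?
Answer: -910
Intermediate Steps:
x = -10 (x = 10*(-1) = -10)
d = 0 (d = (0 + 6)*0 = 6*0 = 0)
(1*91)*(d + x) = (1*91)*(0 - 10) = 91*(-10) = -910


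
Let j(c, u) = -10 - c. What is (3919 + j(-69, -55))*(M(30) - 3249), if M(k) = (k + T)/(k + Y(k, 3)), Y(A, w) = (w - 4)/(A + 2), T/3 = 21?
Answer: -12382778070/959 ≈ -1.2912e+7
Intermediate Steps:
T = 63 (T = 3*21 = 63)
Y(A, w) = (-4 + w)/(2 + A)
M(k) = (63 + k)/(k - 1/(2 + k)) (M(k) = (k + 63)/(k + (-4 + 3)/(2 + k)) = (63 + k)/(k - 1/(2 + k)))
(3919 + j(-69, -55))*(M(30) - 3249) = (3919 + (-10 - 1*(-69)))*((2 + 30)*(63 + 30)/(-1 + 30*(2 + 30)) - 3249) = (3919 + (-10 + 69))*(32*93/(-1 + 30*32) - 3249) = (3919 + 59)*(32*93/(-1 + 960) - 3249) = 3978*(32*93/959 - 3249) = 3978*((1/959)*32*93 - 3249) = 3978*(2976/959 - 3249) = 3978*(-3112815/959) = -12382778070/959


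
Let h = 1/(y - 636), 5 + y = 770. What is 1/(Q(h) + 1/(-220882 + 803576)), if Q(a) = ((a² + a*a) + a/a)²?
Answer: 161361301221414/161400366918487 ≈ 0.99976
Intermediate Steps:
y = 765 (y = -5 + 770 = 765)
h = 1/129 (h = 1/(765 - 636) = 1/129 ≈ 0.0077519)
Q(a) = (1 + 2*a²)² (Q(a) = ((a² + a²) + 1)² = (2*a² + 1)² = (1 + 2*a²)²)
1/(Q(h) + 1/(-220882 + 803576)) = 1/((1 + 2*(1/129)²)² + 1/(-220882 + 803576)) = 1/((1 + 2*(1/16641))² + 1/582694) = 1/((1 + 2/16641)² + 1/582694) = 1/((16643/16641)² + 1/582694) = 1/(276989449/276922881 + 1/582694) = 1/(161400366918487/161361301221414) = 161361301221414/161400366918487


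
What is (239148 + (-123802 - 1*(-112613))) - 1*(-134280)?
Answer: 362239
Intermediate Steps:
(239148 + (-123802 - 1*(-112613))) - 1*(-134280) = (239148 + (-123802 + 112613)) + 134280 = (239148 - 11189) + 134280 = 227959 + 134280 = 362239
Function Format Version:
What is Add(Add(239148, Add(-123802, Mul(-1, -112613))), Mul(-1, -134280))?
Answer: 362239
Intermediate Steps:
Add(Add(239148, Add(-123802, Mul(-1, -112613))), Mul(-1, -134280)) = Add(Add(239148, Add(-123802, 112613)), 134280) = Add(Add(239148, -11189), 134280) = Add(227959, 134280) = 362239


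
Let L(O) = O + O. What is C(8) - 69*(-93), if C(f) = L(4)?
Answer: 6425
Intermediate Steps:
L(O) = 2*O
C(f) = 8 (C(f) = 2*4 = 8)
C(8) - 69*(-93) = 8 - 69*(-93) = 8 + 6417 = 6425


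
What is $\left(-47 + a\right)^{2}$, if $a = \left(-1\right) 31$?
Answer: $6084$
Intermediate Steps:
$a = -31$
$\left(-47 + a\right)^{2} = \left(-47 - 31\right)^{2} = \left(-78\right)^{2} = 6084$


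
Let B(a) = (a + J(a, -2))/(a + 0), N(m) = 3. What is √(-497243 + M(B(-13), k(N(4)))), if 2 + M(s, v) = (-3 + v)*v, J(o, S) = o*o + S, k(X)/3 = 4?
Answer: I*√497137 ≈ 705.08*I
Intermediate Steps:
k(X) = 12 (k(X) = 3*4 = 12)
J(o, S) = S + o² (J(o, S) = o² + S = S + o²)
B(a) = (-2 + a + a²)/a (B(a) = (a + (-2 + a²))/(a + 0) = (-2 + a + a²)/a)
M(s, v) = -2 + v*(-3 + v) (M(s, v) = -2 + (-3 + v)*v = -2 + v*(-3 + v))
√(-497243 + M(B(-13), k(N(4)))) = √(-497243 + (-2 + 12² - 3*12)) = √(-497243 + (-2 + 144 - 36)) = √(-497243 + 106) = √(-497137) = I*√497137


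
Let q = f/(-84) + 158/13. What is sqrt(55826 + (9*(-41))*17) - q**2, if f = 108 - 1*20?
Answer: -9193024/74529 + sqrt(49553) ≈ 99.257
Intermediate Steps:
f = 88 (f = 108 - 20 = 88)
q = 3032/273 (q = 88/(-84) + 158/13 = 88*(-1/84) + 158*(1/13) = -22/21 + 158/13 = 3032/273 ≈ 11.106)
sqrt(55826 + (9*(-41))*17) - q**2 = sqrt(55826 + (9*(-41))*17) - (3032/273)**2 = sqrt(55826 - 369*17) - 1*9193024/74529 = sqrt(55826 - 6273) - 9193024/74529 = sqrt(49553) - 9193024/74529 = -9193024/74529 + sqrt(49553)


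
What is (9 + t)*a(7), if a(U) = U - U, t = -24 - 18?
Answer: 0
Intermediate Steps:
t = -42
a(U) = 0
(9 + t)*a(7) = (9 - 42)*0 = -33*0 = 0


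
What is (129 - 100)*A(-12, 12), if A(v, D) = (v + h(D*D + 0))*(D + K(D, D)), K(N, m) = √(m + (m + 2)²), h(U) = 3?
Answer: -3132 - 1044*√13 ≈ -6896.2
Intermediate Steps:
K(N, m) = √(m + (2 + m)²)
A(v, D) = (3 + v)*(D + √(D + (2 + D)²)) (A(v, D) = (v + 3)*(D + √(D + (2 + D)²)) = (3 + v)*(D + √(D + (2 + D)²)))
(129 - 100)*A(-12, 12) = (129 - 100)*(3*12 + 3*√(12 + (2 + 12)²) + 12*(-12) - 12*√(12 + (2 + 12)²)) = 29*(36 + 3*√(12 + 14²) - 144 - 12*√(12 + 14²)) = 29*(36 + 3*√(12 + 196) - 144 - 12*√(12 + 196)) = 29*(36 + 3*√208 - 144 - 48*√13) = 29*(36 + 3*(4*√13) - 144 - 48*√13) = 29*(36 + 12*√13 - 144 - 48*√13) = 29*(-108 - 36*√13) = -3132 - 1044*√13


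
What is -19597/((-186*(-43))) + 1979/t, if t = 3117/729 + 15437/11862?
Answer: 5034306142511/14286035598 ≈ 352.39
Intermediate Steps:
t = 1786201/320274 (t = 3117*(1/729) + 15437*(1/11862) = 1039/243 + 15437/11862 = 1786201/320274 ≈ 5.5771)
-19597/((-186*(-43))) + 1979/t = -19597/((-186*(-43))) + 1979/(1786201/320274) = -19597/((-1*(-7998))) + 1979*(320274/1786201) = -19597/7998 + 633822246/1786201 = 5034306142511/14286035598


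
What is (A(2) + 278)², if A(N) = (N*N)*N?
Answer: 81796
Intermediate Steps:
A(N) = N³ (A(N) = N²*N = N³)
(A(2) + 278)² = (2³ + 278)² = (8 + 278)² = 286² = 81796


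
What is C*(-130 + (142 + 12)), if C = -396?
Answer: -9504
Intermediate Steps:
C*(-130 + (142 + 12)) = -396*(-130 + (142 + 12)) = -396*(-130 + 154) = -396*24 = -9504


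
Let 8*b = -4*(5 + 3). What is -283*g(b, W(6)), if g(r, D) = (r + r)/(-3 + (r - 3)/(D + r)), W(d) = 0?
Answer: -9056/5 ≈ -1811.2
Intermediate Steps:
b = -4 (b = (-4*(5 + 3))/8 = (-4*8)/8 = (⅛)*(-32) = -4)
g(r, D) = 2*r/(-3 + (-3 + r)/(D + r)) (g(r, D) = (2*r)/(-3 + (-3 + r)/(D + r)) = 2*r/(-3 + (-3 + r)/(D + r)))
-283*g(b, W(6)) = -(-566)*(-4)*(0 - 4)/(3 + 2*(-4) + 3*0) = -(-566)*(-4)*(-4)/(3 - 8 + 0) = -(-566)*(-4)*(-4)/(-5) = -(-566)*(-4)*(-1)*(-4)/5 = -283*32/5 = -9056/5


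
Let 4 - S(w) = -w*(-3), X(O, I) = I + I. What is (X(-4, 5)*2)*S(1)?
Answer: 20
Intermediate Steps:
X(O, I) = 2*I
S(w) = 4 - 3*w (S(w) = 4 - (-w)*(-3) = 4 - 3*w)
(X(-4, 5)*2)*S(1) = ((2*5)*2)*(4 - 3*1) = (10*2)*(4 - 3) = 20*1 = 20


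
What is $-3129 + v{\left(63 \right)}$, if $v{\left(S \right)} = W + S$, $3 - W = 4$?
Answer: $-3067$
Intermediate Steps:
$W = -1$ ($W = 3 - 4 = -1$)
$v{\left(S \right)} = -1 + S$
$-3129 + v{\left(63 \right)} = -3129 + \left(-1 + 63\right) = -3129 + 62 = -3067$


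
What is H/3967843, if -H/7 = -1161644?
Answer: 739228/360713 ≈ 2.0494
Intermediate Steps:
H = 8131508 (H = -7*(-1161644) = 8131508)
H/3967843 = 8131508/3967843 = 8131508*(1/3967843) = 739228/360713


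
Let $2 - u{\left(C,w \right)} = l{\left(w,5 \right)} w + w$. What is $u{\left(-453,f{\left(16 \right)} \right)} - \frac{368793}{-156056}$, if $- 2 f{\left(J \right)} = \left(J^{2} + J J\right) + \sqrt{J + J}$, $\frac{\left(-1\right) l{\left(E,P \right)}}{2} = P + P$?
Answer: $- \frac{758375479}{156056} - 38 \sqrt{2} \approx -4913.4$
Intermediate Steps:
$l{\left(E,P \right)} = - 4 P$ ($l{\left(E,P \right)} = - 2 \left(P + P\right) = - 2 \cdot 2 P = - 4 P$)
$f{\left(J \right)} = - J^{2} - \frac{\sqrt{2} \sqrt{J}}{2}$ ($f{\left(J \right)} = - \frac{\left(J^{2} + J J\right) + \sqrt{J + J}}{2} = - \frac{\left(J^{2} + J^{2}\right) + \sqrt{2 J}}{2} = - \frac{2 J^{2} + \sqrt{2} \sqrt{J}}{2} = - J^{2} - \frac{\sqrt{2} \sqrt{J}}{2}$)
$u{\left(C,w \right)} = 2 + 19 w$ ($u{\left(C,w \right)} = 2 - \left(\left(-4\right) 5 w + w\right) = 2 - \left(- 20 w + w\right) = 2 - - 19 w = 2 + 19 w$)
$u{\left(-453,f{\left(16 \right)} \right)} - \frac{368793}{-156056} = \left(2 + 19 \left(- 16^{2} - \frac{\sqrt{2} \sqrt{16}}{2}\right)\right) - \frac{368793}{-156056} = \left(2 + 19 \left(\left(-1\right) 256 - \frac{1}{2} \sqrt{2} \cdot 4\right)\right) - - \frac{368793}{156056} = \left(2 + 19 \left(-256 - 2 \sqrt{2}\right)\right) + \frac{368793}{156056} = \left(2 - \left(4864 + 38 \sqrt{2}\right)\right) + \frac{368793}{156056} = \left(-4862 - 38 \sqrt{2}\right) + \frac{368793}{156056} = - \frac{758375479}{156056} - 38 \sqrt{2}$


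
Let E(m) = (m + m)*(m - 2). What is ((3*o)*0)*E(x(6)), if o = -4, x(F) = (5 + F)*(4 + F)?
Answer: 0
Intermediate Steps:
x(F) = (4 + F)*(5 + F)
E(m) = 2*m*(-2 + m) (E(m) = (2*m)*(-2 + m) = 2*m*(-2 + m))
((3*o)*0)*E(x(6)) = ((3*(-4))*0)*(2*(20 + 6² + 9*6)*(-2 + (20 + 6² + 9*6))) = (-12*0)*(2*(20 + 36 + 54)*(-2 + (20 + 36 + 54))) = 0*(2*110*(-2 + 110)) = 0*(2*110*108) = 0*23760 = 0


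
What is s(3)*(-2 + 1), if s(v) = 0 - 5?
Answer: 5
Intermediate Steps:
s(v) = -5
s(3)*(-2 + 1) = -5*(-2 + 1) = -5*(-1) = 5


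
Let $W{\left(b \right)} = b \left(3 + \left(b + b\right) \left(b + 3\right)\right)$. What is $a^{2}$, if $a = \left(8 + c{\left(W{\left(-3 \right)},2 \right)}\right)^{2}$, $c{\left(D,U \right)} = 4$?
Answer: $20736$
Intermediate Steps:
$W{\left(b \right)} = b \left(3 + 2 b \left(3 + b\right)\right)$
$a = 144$ ($a = \left(8 + 4\right)^{2} = 12^{2} = 144$)
$a^{2} = 144^{2} = 20736$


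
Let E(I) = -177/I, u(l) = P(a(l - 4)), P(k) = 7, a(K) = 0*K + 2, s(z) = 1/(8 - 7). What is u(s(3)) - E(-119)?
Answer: 656/119 ≈ 5.5126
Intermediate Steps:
s(z) = 1 (s(z) = 1/1 = 1)
a(K) = 2 (a(K) = 0 + 2 = 2)
u(l) = 7
u(s(3)) - E(-119) = 7 - (-177)/(-119) = 7 - (-177)*(-1)/119 = 7 - 1*177/119 = 7 - 177/119 = 656/119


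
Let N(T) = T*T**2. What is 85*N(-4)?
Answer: -5440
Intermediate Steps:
N(T) = T**3
85*N(-4) = 85*(-4)**3 = 85*(-64) = -5440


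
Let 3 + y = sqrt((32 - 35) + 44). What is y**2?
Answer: (3 - sqrt(41))**2 ≈ 11.581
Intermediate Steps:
y = -3 + sqrt(41) (y = -3 + sqrt((32 - 35) + 44) = -3 + sqrt(-3 + 44) = -3 + sqrt(41) ≈ 3.4031)
y**2 = (-3 + sqrt(41))**2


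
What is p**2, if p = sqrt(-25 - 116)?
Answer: -141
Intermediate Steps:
p = I*sqrt(141) (p = sqrt(-141) = I*sqrt(141) ≈ 11.874*I)
p**2 = (I*sqrt(141))**2 = -141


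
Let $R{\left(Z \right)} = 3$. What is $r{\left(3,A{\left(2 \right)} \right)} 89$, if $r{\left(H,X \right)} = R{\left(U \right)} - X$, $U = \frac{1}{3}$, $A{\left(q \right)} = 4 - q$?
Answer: $89$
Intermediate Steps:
$U = \frac{1}{3} \approx 0.33333$
$r{\left(H,X \right)} = 3 - X$
$r{\left(3,A{\left(2 \right)} \right)} 89 = \left(3 - \left(4 - 2\right)\right) 89 = \left(3 - 2\right) 89 = 1 \cdot 89 = 89$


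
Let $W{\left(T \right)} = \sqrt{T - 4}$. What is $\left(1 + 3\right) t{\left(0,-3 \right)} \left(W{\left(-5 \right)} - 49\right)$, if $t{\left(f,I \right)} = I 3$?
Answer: $1764 - 108 i \approx 1764.0 - 108.0 i$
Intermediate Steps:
$t{\left(f,I \right)} = 3 I$
$W{\left(T \right)} = \sqrt{-4 + T}$
$\left(1 + 3\right) t{\left(0,-3 \right)} \left(W{\left(-5 \right)} - 49\right) = \left(1 + 3\right) 3 \left(-3\right) \left(\sqrt{-4 - 5} - 49\right) = 4 \left(-9\right) \left(\sqrt{-9} - 49\right) = - 36 \left(3 i - 49\right) = - 36 \left(-49 + 3 i\right) = 1764 - 108 i$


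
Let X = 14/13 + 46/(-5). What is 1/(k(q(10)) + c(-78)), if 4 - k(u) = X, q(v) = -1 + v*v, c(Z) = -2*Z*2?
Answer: 65/21068 ≈ 0.0030852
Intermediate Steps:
c(Z) = -4*Z
q(v) = -1 + v**2
X = -528/65 (X = 14*(1/13) + 46*(-1/5) = 14/13 - 46/5 = -528/65 ≈ -8.1231)
k(u) = 788/65 (k(u) = 4 - 1*(-528/65) = 4 + 528/65 = 788/65)
1/(k(q(10)) + c(-78)) = 1/(788/65 - 4*(-78)) = 1/(788/65 + 312) = 1/(21068/65) = 65/21068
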